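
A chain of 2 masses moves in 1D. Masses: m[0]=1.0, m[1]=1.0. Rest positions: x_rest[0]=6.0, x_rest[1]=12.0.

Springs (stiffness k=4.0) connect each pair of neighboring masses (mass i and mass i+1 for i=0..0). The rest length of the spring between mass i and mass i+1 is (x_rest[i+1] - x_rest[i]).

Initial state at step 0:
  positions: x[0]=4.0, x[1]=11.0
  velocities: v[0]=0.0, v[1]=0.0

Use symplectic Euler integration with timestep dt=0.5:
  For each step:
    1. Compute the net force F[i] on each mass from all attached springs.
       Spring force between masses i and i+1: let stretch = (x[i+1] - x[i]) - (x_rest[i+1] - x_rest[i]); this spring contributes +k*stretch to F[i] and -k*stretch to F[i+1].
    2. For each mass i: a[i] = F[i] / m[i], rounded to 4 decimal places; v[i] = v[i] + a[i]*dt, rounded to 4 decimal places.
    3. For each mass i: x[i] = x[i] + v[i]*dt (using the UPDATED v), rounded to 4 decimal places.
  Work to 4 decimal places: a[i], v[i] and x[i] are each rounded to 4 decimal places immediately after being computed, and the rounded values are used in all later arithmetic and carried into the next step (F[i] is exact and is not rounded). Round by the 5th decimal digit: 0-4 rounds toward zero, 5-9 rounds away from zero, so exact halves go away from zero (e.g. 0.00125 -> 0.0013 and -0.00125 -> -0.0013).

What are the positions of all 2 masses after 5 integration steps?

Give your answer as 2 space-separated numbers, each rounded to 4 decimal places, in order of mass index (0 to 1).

Answer: 5.0000 10.0000

Derivation:
Step 0: x=[4.0000 11.0000] v=[0.0000 0.0000]
Step 1: x=[5.0000 10.0000] v=[2.0000 -2.0000]
Step 2: x=[5.0000 10.0000] v=[0.0000 0.0000]
Step 3: x=[4.0000 11.0000] v=[-2.0000 2.0000]
Step 4: x=[4.0000 11.0000] v=[0.0000 0.0000]
Step 5: x=[5.0000 10.0000] v=[2.0000 -2.0000]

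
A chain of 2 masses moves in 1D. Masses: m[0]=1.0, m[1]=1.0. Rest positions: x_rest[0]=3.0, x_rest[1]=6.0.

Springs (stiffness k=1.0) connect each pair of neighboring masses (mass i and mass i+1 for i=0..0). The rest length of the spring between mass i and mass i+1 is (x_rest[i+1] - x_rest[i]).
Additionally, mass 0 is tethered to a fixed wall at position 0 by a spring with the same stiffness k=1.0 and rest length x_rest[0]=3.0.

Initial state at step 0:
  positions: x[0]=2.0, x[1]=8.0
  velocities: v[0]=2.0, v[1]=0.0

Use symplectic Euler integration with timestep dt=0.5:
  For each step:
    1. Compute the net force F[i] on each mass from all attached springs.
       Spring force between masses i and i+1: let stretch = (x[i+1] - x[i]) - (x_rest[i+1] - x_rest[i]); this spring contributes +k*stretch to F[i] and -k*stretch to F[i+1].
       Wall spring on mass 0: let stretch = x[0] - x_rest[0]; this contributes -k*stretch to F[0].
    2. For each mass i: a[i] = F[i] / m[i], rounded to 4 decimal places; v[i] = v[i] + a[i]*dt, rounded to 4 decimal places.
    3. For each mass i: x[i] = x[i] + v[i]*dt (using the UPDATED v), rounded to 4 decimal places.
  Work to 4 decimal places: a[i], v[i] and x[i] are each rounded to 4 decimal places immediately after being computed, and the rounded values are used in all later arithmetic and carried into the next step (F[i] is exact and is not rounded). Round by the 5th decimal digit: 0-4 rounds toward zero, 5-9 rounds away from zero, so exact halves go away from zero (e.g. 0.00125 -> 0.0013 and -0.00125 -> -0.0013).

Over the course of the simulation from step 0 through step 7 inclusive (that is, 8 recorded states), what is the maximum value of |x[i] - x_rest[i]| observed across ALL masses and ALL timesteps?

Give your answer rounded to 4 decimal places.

Answer: 3.3282

Derivation:
Step 0: x=[2.0000 8.0000] v=[2.0000 0.0000]
Step 1: x=[4.0000 7.2500] v=[4.0000 -1.5000]
Step 2: x=[5.8125 6.4375] v=[3.6250 -1.6250]
Step 3: x=[6.3282 6.2188] v=[1.0313 -0.4375]
Step 4: x=[5.2345 6.7774] v=[-2.1875 1.1172]
Step 5: x=[3.2179 7.7003] v=[-4.0333 1.8458]
Step 6: x=[1.5174 8.2526] v=[-3.4011 1.1046]
Step 7: x=[1.1213 7.8711] v=[-0.7922 -0.7630]
Max displacement = 3.3282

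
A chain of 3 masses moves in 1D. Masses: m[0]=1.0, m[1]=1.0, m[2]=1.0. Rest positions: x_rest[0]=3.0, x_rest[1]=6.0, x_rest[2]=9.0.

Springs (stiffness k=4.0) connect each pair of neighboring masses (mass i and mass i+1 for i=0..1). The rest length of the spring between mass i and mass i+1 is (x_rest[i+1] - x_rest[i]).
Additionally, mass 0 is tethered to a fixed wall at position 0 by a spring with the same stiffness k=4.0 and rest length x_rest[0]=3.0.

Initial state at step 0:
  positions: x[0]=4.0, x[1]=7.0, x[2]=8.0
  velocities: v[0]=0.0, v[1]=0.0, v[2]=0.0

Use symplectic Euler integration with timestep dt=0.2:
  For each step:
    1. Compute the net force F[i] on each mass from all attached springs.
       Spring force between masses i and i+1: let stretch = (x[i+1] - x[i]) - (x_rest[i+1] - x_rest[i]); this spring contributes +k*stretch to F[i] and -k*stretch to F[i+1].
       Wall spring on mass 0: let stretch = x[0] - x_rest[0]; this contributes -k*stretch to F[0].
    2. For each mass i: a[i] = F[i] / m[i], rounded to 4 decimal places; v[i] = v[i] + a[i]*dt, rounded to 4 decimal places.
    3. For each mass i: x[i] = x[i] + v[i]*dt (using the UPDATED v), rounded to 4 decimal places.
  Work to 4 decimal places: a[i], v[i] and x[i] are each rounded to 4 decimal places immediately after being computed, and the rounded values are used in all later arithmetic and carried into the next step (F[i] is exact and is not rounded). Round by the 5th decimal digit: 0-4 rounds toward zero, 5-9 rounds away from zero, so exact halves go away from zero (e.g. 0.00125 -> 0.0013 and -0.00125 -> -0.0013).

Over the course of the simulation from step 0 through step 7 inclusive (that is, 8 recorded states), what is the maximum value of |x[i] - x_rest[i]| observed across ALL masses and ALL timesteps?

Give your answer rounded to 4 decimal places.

Answer: 1.2488

Derivation:
Step 0: x=[4.0000 7.0000 8.0000] v=[0.0000 0.0000 0.0000]
Step 1: x=[3.8400 6.6800 8.3200] v=[-0.8000 -1.6000 1.6000]
Step 2: x=[3.5200 6.1680 8.8576] v=[-1.6000 -2.5600 2.6880]
Step 3: x=[3.0605 5.6627 9.4449] v=[-2.2976 -2.5267 2.9363]
Step 4: x=[2.5277 5.3462 9.9070] v=[-2.6642 -1.5827 2.3105]
Step 5: x=[2.0414 5.3084 10.1194] v=[-2.4316 -0.1889 1.0619]
Step 6: x=[1.7512 5.5177 10.0420] v=[-1.4511 1.0463 -0.3869]
Step 7: x=[1.7834 5.8482 9.7207] v=[0.1611 1.6525 -1.6063]
Max displacement = 1.2488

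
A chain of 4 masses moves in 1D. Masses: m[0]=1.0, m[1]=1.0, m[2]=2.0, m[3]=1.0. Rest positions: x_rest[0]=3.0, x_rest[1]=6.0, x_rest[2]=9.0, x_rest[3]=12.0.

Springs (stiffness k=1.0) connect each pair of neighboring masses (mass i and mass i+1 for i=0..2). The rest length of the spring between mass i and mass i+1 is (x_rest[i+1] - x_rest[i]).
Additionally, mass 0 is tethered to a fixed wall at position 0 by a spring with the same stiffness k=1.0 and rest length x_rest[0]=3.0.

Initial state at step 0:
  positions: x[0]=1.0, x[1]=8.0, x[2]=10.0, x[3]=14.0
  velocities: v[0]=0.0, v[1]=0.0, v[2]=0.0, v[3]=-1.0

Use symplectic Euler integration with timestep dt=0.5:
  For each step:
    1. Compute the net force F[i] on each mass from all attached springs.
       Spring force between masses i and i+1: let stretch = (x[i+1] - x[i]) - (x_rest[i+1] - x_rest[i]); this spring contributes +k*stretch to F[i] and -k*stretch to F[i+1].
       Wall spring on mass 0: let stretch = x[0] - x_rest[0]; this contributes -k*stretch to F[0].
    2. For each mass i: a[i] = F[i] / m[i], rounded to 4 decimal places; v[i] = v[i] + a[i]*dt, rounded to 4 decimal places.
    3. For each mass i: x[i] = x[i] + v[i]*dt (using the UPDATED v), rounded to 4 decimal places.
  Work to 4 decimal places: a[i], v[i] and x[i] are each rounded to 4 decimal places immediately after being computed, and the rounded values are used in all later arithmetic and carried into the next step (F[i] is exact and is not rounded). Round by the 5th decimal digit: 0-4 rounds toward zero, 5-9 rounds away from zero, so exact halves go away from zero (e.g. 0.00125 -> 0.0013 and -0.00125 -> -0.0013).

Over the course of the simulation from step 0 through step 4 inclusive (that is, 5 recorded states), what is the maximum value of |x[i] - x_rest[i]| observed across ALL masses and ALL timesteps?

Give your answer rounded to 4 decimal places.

Answer: 2.4844

Derivation:
Step 0: x=[1.0000 8.0000 10.0000 14.0000] v=[0.0000 0.0000 0.0000 -1.0000]
Step 1: x=[2.5000 6.7500 10.2500 13.2500] v=[3.0000 -2.5000 0.5000 -1.5000]
Step 2: x=[4.4375 5.3125 10.4375 12.5000] v=[3.8750 -2.8750 0.3750 -1.5000]
Step 3: x=[5.4844 4.9375 10.2422 11.9844] v=[2.0938 -0.7500 -0.3907 -1.0313]
Step 4: x=[5.0235 6.0254 9.6015 11.7832] v=[-0.9219 2.1758 -1.2814 -0.4024]
Max displacement = 2.4844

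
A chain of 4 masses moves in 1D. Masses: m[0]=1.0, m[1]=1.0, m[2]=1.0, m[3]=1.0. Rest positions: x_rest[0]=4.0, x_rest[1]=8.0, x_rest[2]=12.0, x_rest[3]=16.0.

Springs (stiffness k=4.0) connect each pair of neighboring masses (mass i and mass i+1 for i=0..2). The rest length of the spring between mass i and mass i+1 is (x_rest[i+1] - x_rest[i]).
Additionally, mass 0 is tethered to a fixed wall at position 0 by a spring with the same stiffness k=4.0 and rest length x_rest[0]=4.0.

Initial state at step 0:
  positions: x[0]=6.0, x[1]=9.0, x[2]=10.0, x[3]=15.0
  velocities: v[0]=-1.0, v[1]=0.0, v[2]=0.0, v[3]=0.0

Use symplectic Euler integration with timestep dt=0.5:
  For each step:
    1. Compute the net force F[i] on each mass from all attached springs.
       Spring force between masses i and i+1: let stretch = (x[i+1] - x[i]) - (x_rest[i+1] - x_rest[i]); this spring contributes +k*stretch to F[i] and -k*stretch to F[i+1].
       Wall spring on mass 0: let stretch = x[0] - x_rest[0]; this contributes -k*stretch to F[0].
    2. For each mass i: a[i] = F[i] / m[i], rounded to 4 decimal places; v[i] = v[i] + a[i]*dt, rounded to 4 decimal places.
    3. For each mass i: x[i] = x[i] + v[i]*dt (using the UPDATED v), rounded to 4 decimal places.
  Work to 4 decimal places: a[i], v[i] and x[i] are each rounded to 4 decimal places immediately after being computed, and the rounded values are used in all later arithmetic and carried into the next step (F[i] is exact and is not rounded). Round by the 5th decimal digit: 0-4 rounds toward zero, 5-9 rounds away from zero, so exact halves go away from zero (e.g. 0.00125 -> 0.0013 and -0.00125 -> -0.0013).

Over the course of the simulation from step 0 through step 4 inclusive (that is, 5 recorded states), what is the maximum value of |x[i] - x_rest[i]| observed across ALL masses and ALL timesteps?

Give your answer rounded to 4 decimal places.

Step 0: x=[6.0000 9.0000 10.0000 15.0000] v=[-1.0000 0.0000 0.0000 0.0000]
Step 1: x=[2.5000 7.0000 14.0000 14.0000] v=[-7.0000 -4.0000 8.0000 -2.0000]
Step 2: x=[1.0000 7.5000 11.0000 17.0000] v=[-3.0000 1.0000 -6.0000 6.0000]
Step 3: x=[5.0000 5.0000 10.5000 18.0000] v=[8.0000 -5.0000 -1.0000 2.0000]
Step 4: x=[4.0000 8.0000 12.0000 15.5000] v=[-2.0000 6.0000 3.0000 -5.0000]
Max displacement = 3.0000

Answer: 3.0000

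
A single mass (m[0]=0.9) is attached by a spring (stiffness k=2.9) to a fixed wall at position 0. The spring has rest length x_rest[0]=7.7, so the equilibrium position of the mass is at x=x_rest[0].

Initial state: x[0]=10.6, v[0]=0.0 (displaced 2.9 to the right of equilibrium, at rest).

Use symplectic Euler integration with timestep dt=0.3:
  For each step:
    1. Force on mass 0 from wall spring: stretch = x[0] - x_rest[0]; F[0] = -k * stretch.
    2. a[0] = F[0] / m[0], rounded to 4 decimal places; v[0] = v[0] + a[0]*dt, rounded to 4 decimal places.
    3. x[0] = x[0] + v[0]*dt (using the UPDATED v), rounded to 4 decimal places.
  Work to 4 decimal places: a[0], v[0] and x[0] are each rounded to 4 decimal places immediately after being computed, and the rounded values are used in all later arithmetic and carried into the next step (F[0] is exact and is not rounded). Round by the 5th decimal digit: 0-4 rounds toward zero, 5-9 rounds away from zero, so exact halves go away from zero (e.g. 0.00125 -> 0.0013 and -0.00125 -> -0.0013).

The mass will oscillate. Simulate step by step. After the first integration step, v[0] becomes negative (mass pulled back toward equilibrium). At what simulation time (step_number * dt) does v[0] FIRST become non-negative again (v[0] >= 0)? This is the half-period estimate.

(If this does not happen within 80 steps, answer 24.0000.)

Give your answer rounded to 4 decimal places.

Answer: 1.8000

Derivation:
Step 0: x=[10.6000] v=[0.0000]
Step 1: x=[9.7590] v=[-2.8033]
Step 2: x=[8.3209] v=[-4.7937]
Step 3: x=[6.7027] v=[-5.3939]
Step 4: x=[5.3737] v=[-4.4299]
Step 5: x=[4.7194] v=[-2.1811]
Step 6: x=[4.9295] v=[0.7002]
First v>=0 after going negative at step 6, time=1.8000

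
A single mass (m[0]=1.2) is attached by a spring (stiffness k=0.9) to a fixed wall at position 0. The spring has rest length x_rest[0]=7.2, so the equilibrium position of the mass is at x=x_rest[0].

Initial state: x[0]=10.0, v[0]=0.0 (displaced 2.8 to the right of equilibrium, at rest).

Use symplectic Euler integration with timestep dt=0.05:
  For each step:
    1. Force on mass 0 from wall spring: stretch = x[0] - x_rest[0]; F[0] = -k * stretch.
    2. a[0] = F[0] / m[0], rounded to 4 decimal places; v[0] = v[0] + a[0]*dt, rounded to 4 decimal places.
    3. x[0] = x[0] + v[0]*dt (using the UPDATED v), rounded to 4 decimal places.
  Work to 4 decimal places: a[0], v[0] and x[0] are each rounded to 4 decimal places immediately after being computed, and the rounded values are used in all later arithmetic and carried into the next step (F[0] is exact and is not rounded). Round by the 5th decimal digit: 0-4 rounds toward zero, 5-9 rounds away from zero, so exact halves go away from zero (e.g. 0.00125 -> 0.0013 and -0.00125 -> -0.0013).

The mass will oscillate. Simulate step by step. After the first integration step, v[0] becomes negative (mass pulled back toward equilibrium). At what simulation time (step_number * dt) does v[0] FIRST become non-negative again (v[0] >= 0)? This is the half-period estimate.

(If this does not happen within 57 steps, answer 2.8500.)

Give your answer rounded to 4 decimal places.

Answer: 2.8500

Derivation:
Step 0: x=[10.0000] v=[0.0000]
Step 1: x=[9.9948] v=[-0.1050]
Step 2: x=[9.9843] v=[-0.2098]
Step 3: x=[9.9686] v=[-0.3142]
Step 4: x=[9.9477] v=[-0.4180]
Step 5: x=[9.9217] v=[-0.5210]
Step 6: x=[9.8905] v=[-0.6231]
Step 7: x=[9.8543] v=[-0.7240]
Step 8: x=[9.8131] v=[-0.8235]
Step 9: x=[9.7670] v=[-0.9215]
Step 10: x=[9.7161] v=[-1.0178]
Step 11: x=[9.6605] v=[-1.1122]
Step 12: x=[9.6003] v=[-1.2045]
Step 13: x=[9.5356] v=[-1.2945]
Step 14: x=[9.4665] v=[-1.3821]
Step 15: x=[9.3931] v=[-1.4671]
Step 16: x=[9.3156] v=[-1.5493]
Step 17: x=[9.2342] v=[-1.6286]
Step 18: x=[9.1490] v=[-1.7049]
Step 19: x=[9.0601] v=[-1.7780]
Step 20: x=[8.9677] v=[-1.8478]
Step 21: x=[8.8720] v=[-1.9141]
Step 22: x=[8.7732] v=[-1.9768]
Step 23: x=[8.6714] v=[-2.0358]
Step 24: x=[8.5669] v=[-2.0910]
Step 25: x=[8.4598] v=[-2.1423]
Step 26: x=[8.3503] v=[-2.1895]
Step 27: x=[8.2387] v=[-2.2326]
Step 28: x=[8.1251] v=[-2.2716]
Step 29: x=[8.0098] v=[-2.3063]
Step 30: x=[7.8930] v=[-2.3367]
Step 31: x=[7.7749] v=[-2.3627]
Step 32: x=[7.6557] v=[-2.3843]
Step 33: x=[7.5356] v=[-2.4014]
Step 34: x=[7.4149] v=[-2.4140]
Step 35: x=[7.2938] v=[-2.4221]
Step 36: x=[7.1725] v=[-2.4256]
Step 37: x=[7.0513] v=[-2.4246]
Step 38: x=[6.9304] v=[-2.4190]
Step 39: x=[6.8100] v=[-2.4089]
Step 40: x=[6.6903] v=[-2.3943]
Step 41: x=[6.5715] v=[-2.3752]
Step 42: x=[6.4539] v=[-2.3516]
Step 43: x=[6.3377] v=[-2.3236]
Step 44: x=[6.2231] v=[-2.2913]
Step 45: x=[6.1104] v=[-2.2547]
Step 46: x=[5.9997] v=[-2.2138]
Step 47: x=[5.8913] v=[-2.1688]
Step 48: x=[5.7853] v=[-2.1197]
Step 49: x=[5.6820] v=[-2.0667]
Step 50: x=[5.5815] v=[-2.0098]
Step 51: x=[5.4840] v=[-1.9491]
Step 52: x=[5.3898] v=[-1.8848]
Step 53: x=[5.2990] v=[-1.8169]
Step 54: x=[5.2117] v=[-1.7456]
Step 55: x=[5.1282] v=[-1.6710]
Step 56: x=[5.0485] v=[-1.5933]
Step 57: x=[4.9729] v=[-1.5126]
v[0] did not become non-negative within 57 steps; using fallback time=2.8500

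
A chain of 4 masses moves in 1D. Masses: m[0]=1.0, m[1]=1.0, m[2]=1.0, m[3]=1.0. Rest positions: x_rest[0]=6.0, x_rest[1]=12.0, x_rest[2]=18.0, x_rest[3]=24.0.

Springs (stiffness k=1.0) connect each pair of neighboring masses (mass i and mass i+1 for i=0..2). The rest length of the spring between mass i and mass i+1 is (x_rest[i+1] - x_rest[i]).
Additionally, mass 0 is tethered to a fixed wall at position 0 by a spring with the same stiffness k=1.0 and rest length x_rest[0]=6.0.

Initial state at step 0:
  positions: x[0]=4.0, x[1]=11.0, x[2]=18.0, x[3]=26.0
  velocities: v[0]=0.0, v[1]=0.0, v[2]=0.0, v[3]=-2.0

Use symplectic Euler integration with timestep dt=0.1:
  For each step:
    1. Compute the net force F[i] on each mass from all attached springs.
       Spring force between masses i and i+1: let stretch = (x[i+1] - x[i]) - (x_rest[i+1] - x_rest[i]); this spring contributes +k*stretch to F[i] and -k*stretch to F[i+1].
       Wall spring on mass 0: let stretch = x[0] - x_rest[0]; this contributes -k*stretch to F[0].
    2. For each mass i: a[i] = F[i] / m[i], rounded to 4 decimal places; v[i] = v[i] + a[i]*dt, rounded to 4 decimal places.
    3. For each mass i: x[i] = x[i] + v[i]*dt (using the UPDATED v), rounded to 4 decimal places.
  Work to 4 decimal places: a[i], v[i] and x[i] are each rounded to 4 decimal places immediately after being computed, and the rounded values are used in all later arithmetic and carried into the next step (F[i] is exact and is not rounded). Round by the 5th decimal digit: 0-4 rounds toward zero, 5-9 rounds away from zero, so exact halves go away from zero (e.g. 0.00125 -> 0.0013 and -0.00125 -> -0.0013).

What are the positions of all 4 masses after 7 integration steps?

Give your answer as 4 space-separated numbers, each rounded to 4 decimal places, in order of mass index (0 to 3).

Answer: 4.7677 11.0443 18.1281 24.1835

Derivation:
Step 0: x=[4.0000 11.0000 18.0000 26.0000] v=[0.0000 0.0000 0.0000 -2.0000]
Step 1: x=[4.0300 11.0000 18.0100 25.7800] v=[0.3000 0.0000 0.1000 -2.2000]
Step 2: x=[4.0894 11.0004 18.0276 25.5423] v=[0.5940 0.0040 0.1760 -2.3770]
Step 3: x=[4.1770 11.0020 18.0501 25.2895] v=[0.8762 0.0156 0.2248 -2.5285]
Step 4: x=[4.2911 11.0058 18.0745 25.0243] v=[1.1410 0.0379 0.2439 -2.6524]
Step 5: x=[4.4294 11.0131 18.0977 24.7496] v=[1.3834 0.0733 0.2320 -2.7474]
Step 6: x=[4.5893 11.0254 18.1166 24.4683] v=[1.5988 0.1234 0.1887 -2.8126]
Step 7: x=[4.7677 11.0443 18.1281 24.1835] v=[1.7835 0.1889 0.1148 -2.8478]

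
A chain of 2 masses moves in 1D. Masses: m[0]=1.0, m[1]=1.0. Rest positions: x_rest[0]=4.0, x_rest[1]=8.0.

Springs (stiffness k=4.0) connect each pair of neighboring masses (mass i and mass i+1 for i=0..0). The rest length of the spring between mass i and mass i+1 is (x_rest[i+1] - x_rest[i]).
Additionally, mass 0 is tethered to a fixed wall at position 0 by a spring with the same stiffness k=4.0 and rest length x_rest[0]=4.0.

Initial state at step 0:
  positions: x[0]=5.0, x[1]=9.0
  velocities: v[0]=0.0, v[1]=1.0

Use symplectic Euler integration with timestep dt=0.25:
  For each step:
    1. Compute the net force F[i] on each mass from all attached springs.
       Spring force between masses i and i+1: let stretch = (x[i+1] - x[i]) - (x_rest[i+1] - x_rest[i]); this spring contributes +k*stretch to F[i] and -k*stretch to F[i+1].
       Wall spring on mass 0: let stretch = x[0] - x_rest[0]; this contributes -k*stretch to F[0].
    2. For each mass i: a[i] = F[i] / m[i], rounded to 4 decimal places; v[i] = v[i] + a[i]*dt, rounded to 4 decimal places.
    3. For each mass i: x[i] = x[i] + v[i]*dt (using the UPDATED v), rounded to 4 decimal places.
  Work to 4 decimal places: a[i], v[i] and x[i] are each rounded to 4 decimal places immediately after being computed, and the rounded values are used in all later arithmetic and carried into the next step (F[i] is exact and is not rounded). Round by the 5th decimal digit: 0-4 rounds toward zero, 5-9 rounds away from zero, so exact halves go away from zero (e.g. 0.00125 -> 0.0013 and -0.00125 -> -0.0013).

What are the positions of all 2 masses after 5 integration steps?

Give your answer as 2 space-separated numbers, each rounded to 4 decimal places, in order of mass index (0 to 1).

Step 0: x=[5.0000 9.0000] v=[0.0000 1.0000]
Step 1: x=[4.7500 9.2500] v=[-1.0000 1.0000]
Step 2: x=[4.4375 9.3750] v=[-1.2500 0.5000]
Step 3: x=[4.2500 9.2656] v=[-0.7500 -0.4375]
Step 4: x=[4.2539 8.9023] v=[0.0156 -1.4531]
Step 5: x=[4.3564 8.3769] v=[0.4101 -2.1015]

Answer: 4.3564 8.3769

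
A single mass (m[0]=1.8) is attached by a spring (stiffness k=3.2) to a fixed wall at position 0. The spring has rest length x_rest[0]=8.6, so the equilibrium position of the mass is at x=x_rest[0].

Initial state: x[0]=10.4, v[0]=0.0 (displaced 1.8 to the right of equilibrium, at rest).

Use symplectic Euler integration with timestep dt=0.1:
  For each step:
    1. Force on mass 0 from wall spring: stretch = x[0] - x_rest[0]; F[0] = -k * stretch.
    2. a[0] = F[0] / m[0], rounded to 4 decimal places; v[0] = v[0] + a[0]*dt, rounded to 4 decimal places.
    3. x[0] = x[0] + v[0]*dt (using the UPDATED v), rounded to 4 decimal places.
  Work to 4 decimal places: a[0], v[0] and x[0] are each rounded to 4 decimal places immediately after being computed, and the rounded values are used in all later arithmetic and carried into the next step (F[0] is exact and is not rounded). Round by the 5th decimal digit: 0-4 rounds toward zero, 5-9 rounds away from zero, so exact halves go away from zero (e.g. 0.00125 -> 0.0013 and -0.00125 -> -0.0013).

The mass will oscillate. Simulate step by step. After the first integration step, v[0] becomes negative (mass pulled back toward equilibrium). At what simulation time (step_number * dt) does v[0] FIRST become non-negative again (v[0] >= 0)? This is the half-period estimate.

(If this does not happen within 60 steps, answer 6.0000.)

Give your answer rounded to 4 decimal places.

Step 0: x=[10.4000] v=[0.0000]
Step 1: x=[10.3680] v=[-0.3200]
Step 2: x=[10.3046] v=[-0.6343]
Step 3: x=[10.2109] v=[-0.9373]
Step 4: x=[10.0885] v=[-1.2237]
Step 5: x=[9.9397] v=[-1.4883]
Step 6: x=[9.7671] v=[-1.7265]
Step 7: x=[9.5737] v=[-1.9340]
Step 8: x=[9.3630] v=[-2.1071]
Step 9: x=[9.1387] v=[-2.2427]
Step 10: x=[8.9049] v=[-2.3385]
Step 11: x=[8.6656] v=[-2.3927]
Step 12: x=[8.4252] v=[-2.4044]
Step 13: x=[8.1879] v=[-2.3733]
Step 14: x=[7.9579] v=[-2.3000]
Step 15: x=[7.7393] v=[-2.1859]
Step 16: x=[7.5360] v=[-2.0329]
Step 17: x=[7.3516] v=[-1.8437]
Step 18: x=[7.1894] v=[-1.6218]
Step 19: x=[7.0523] v=[-1.3710]
Step 20: x=[6.9427] v=[-1.0959]
Step 21: x=[6.8626] v=[-0.8013]
Step 22: x=[6.8134] v=[-0.4924]
Step 23: x=[6.7959] v=[-0.1748]
Step 24: x=[6.8105] v=[0.1459]
First v>=0 after going negative at step 24, time=2.4000

Answer: 2.4000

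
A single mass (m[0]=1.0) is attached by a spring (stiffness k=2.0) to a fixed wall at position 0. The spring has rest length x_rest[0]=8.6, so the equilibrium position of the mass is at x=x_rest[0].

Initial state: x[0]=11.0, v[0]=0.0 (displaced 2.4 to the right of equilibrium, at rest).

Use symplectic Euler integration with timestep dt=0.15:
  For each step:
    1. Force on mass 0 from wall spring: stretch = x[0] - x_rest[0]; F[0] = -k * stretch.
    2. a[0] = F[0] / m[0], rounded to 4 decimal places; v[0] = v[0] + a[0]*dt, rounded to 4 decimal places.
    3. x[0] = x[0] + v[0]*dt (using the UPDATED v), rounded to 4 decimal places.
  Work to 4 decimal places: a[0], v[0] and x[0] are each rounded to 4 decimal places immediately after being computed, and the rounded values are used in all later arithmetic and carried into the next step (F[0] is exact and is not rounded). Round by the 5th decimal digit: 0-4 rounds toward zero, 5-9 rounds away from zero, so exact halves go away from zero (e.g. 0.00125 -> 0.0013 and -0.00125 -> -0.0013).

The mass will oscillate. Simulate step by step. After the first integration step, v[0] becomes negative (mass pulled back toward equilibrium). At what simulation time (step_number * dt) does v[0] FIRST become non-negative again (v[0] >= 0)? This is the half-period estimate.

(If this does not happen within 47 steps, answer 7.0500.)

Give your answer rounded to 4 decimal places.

Answer: 2.2500

Derivation:
Step 0: x=[11.0000] v=[0.0000]
Step 1: x=[10.8920] v=[-0.7200]
Step 2: x=[10.6809] v=[-1.4076]
Step 3: x=[10.3761] v=[-2.0319]
Step 4: x=[9.9914] v=[-2.5647]
Step 5: x=[9.5441] v=[-2.9821]
Step 6: x=[9.0543] v=[-3.2653]
Step 7: x=[8.5441] v=[-3.4016]
Step 8: x=[8.0364] v=[-3.3848]
Step 9: x=[7.5540] v=[-3.2157]
Step 10: x=[7.1187] v=[-2.9019]
Step 11: x=[6.7501] v=[-2.4575]
Step 12: x=[6.4647] v=[-1.9025]
Step 13: x=[6.2754] v=[-1.2619]
Step 14: x=[6.1907] v=[-0.5645]
Step 15: x=[6.2144] v=[0.1583]
First v>=0 after going negative at step 15, time=2.2500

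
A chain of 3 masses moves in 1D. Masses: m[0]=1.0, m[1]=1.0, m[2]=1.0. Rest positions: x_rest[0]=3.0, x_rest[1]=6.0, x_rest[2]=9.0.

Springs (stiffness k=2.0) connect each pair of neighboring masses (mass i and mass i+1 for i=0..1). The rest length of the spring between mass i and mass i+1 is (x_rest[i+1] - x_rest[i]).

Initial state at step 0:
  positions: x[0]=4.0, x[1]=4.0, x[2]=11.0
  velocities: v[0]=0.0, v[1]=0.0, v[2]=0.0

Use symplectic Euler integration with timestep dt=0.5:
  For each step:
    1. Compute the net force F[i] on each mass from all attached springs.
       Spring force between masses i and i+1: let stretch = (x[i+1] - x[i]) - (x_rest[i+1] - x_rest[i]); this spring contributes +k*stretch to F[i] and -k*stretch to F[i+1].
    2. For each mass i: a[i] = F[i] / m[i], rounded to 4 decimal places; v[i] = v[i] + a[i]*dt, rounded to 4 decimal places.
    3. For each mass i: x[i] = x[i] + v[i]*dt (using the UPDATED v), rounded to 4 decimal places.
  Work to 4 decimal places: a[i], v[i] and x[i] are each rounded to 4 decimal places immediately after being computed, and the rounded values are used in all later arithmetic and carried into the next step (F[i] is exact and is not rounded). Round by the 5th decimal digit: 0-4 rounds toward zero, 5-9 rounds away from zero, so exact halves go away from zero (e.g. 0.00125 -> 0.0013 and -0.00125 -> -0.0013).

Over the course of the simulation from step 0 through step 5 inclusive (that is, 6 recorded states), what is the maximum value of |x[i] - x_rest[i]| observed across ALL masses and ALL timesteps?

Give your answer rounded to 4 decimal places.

Answer: 3.2500

Derivation:
Step 0: x=[4.0000 4.0000 11.0000] v=[0.0000 0.0000 0.0000]
Step 1: x=[2.5000 7.5000 9.0000] v=[-3.0000 7.0000 -4.0000]
Step 2: x=[2.0000 9.2500 7.7500] v=[-1.0000 3.5000 -2.5000]
Step 3: x=[3.6250 6.6250 8.7500] v=[3.2500 -5.2500 2.0000]
Step 4: x=[5.2500 3.5625 10.1875] v=[3.2500 -6.1250 2.8750]
Step 5: x=[4.5313 4.6563 9.8125] v=[-1.4375 2.1875 -0.7500]
Max displacement = 3.2500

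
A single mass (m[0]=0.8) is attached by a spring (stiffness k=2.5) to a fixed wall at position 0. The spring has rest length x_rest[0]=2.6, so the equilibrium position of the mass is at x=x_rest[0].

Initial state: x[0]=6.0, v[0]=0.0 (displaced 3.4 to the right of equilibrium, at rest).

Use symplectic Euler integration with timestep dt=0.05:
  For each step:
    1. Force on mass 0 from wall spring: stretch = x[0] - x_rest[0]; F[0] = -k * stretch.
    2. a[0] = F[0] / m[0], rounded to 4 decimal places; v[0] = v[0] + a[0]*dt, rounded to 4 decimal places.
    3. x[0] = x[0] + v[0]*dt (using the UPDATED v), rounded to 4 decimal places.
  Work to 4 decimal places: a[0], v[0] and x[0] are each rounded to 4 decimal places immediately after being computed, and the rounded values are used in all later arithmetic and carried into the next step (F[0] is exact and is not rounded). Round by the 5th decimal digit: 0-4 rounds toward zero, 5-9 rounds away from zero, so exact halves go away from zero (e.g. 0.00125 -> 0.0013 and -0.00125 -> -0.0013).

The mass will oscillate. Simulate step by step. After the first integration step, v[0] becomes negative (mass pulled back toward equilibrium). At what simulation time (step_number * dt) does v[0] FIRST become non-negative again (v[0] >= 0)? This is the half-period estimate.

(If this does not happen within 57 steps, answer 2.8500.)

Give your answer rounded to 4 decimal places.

Answer: 1.8000

Derivation:
Step 0: x=[6.0000] v=[0.0000]
Step 1: x=[5.9734] v=[-0.5313]
Step 2: x=[5.9205] v=[-1.0584]
Step 3: x=[5.8416] v=[-1.5772]
Step 4: x=[5.7374] v=[-2.0837]
Step 5: x=[5.6087] v=[-2.5739]
Step 6: x=[5.4565] v=[-3.0440]
Step 7: x=[5.2820] v=[-3.4903]
Step 8: x=[5.0865] v=[-3.9094]
Step 9: x=[4.8716] v=[-4.2979]
Step 10: x=[4.6390] v=[-4.6528]
Step 11: x=[4.3904] v=[-4.9714]
Step 12: x=[4.1278] v=[-5.2512]
Step 13: x=[3.8533] v=[-5.4899]
Step 14: x=[3.5690] v=[-5.6857]
Step 15: x=[3.2771] v=[-5.8371]
Step 16: x=[2.9800] v=[-5.9429]
Step 17: x=[2.6799] v=[-6.0023]
Step 18: x=[2.3792] v=[-6.0148]
Step 19: x=[2.0802] v=[-5.9803]
Step 20: x=[1.7852] v=[-5.8991]
Step 21: x=[1.4966] v=[-5.7718]
Step 22: x=[1.2166] v=[-5.5994]
Step 23: x=[0.9474] v=[-5.3832]
Step 24: x=[0.6912] v=[-5.1250]
Step 25: x=[0.4499] v=[-4.8268]
Step 26: x=[0.2254] v=[-4.4908]
Step 27: x=[0.0194] v=[-4.1198]
Step 28: x=[-0.1664] v=[-3.7166]
Step 29: x=[-0.3306] v=[-3.2844]
Step 30: x=[-0.4719] v=[-2.8265]
Step 31: x=[-0.5892] v=[-2.3465]
Step 32: x=[-0.6816] v=[-1.8482]
Step 33: x=[-0.7484] v=[-1.3355]
Step 34: x=[-0.7890] v=[-0.8123]
Step 35: x=[-0.8031] v=[-0.2828]
Step 36: x=[-0.7907] v=[0.2489]
First v>=0 after going negative at step 36, time=1.8000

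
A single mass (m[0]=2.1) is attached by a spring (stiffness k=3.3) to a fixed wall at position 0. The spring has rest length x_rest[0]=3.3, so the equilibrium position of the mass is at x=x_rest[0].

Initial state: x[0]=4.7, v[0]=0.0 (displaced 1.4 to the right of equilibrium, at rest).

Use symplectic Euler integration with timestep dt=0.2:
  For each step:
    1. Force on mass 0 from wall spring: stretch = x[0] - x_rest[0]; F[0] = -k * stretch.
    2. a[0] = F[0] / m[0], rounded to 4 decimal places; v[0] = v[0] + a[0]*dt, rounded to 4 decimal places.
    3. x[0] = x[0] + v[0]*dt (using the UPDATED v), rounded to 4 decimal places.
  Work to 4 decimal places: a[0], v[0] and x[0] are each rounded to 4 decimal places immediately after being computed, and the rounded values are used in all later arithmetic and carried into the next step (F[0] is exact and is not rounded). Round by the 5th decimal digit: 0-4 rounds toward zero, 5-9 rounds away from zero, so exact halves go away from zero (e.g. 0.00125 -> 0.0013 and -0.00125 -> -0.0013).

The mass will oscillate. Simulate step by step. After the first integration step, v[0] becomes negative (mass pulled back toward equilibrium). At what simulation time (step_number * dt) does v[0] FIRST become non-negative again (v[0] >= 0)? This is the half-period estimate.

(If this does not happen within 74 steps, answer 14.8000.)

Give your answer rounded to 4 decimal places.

Answer: 2.6000

Derivation:
Step 0: x=[4.7000] v=[0.0000]
Step 1: x=[4.6120] v=[-0.4400]
Step 2: x=[4.4415] v=[-0.8523]
Step 3: x=[4.1993] v=[-1.2111]
Step 4: x=[3.9006] v=[-1.4937]
Step 5: x=[3.5641] v=[-1.6825]
Step 6: x=[3.2110] v=[-1.7655]
Step 7: x=[2.8635] v=[-1.7375]
Step 8: x=[2.5434] v=[-1.6003]
Step 9: x=[2.2709] v=[-1.3625]
Step 10: x=[2.0631] v=[-1.0391]
Step 11: x=[1.9330] v=[-0.6504]
Step 12: x=[1.8888] v=[-0.2208]
Step 13: x=[1.9333] v=[0.2227]
First v>=0 after going negative at step 13, time=2.6000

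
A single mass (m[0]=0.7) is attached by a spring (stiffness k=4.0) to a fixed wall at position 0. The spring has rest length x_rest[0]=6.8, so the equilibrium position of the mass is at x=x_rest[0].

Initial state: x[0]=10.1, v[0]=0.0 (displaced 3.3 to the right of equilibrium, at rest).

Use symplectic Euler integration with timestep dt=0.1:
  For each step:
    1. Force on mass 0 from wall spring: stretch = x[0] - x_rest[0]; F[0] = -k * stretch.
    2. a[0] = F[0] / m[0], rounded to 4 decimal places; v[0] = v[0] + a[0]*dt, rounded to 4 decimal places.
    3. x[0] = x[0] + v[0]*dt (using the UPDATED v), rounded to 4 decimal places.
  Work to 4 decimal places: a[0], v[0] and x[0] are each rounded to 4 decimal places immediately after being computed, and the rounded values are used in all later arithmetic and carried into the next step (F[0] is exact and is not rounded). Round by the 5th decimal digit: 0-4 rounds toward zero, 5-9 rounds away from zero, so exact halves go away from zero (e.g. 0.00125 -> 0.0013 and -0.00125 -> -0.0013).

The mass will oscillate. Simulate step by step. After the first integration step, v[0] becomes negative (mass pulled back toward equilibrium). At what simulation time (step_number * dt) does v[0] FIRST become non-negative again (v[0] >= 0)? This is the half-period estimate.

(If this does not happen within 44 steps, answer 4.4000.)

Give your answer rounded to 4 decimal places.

Answer: 1.4000

Derivation:
Step 0: x=[10.1000] v=[0.0000]
Step 1: x=[9.9114] v=[-1.8857]
Step 2: x=[9.5450] v=[-3.6636]
Step 3: x=[9.0218] v=[-5.2322]
Step 4: x=[8.3716] v=[-6.5018]
Step 5: x=[7.6316] v=[-7.3999]
Step 6: x=[6.8441] v=[-7.8751]
Step 7: x=[6.0541] v=[-7.9003]
Step 8: x=[5.3067] v=[-7.4741]
Step 9: x=[4.6446] v=[-6.6208]
Step 10: x=[4.1057] v=[-5.3891]
Step 11: x=[3.7208] v=[-3.8495]
Step 12: x=[3.5118] v=[-2.0900]
Step 13: x=[3.4907] v=[-0.2110]
Step 14: x=[3.6587] v=[1.6800]
First v>=0 after going negative at step 14, time=1.4000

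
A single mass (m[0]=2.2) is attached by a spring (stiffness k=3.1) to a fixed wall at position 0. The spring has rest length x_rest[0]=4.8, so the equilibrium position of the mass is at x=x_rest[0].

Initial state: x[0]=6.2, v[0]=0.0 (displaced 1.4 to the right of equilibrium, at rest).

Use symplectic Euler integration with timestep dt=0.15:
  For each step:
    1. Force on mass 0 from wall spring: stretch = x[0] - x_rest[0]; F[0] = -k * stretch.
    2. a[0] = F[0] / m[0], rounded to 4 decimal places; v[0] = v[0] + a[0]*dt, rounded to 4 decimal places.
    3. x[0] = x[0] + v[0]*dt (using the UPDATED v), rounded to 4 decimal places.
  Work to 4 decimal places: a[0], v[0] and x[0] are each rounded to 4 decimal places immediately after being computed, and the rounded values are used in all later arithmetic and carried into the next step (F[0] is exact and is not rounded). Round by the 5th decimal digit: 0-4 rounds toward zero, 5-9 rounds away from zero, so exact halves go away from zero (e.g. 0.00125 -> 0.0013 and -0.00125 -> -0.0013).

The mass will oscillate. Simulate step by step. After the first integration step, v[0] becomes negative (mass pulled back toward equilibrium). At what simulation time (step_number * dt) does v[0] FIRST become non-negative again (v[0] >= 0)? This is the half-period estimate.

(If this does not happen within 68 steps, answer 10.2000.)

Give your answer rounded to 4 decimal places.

Step 0: x=[6.2000] v=[0.0000]
Step 1: x=[6.1556] v=[-0.2959]
Step 2: x=[6.0682] v=[-0.5824]
Step 3: x=[5.9406] v=[-0.8505]
Step 4: x=[5.7769] v=[-1.0916]
Step 5: x=[5.5822] v=[-1.2981]
Step 6: x=[5.3627] v=[-1.4634]
Step 7: x=[5.1254] v=[-1.5823]
Step 8: x=[4.8777] v=[-1.6511]
Step 9: x=[4.6276] v=[-1.6675]
Step 10: x=[4.3829] v=[-1.6311]
Step 11: x=[4.1515] v=[-1.5429]
Step 12: x=[3.9406] v=[-1.4058]
Step 13: x=[3.7570] v=[-1.2242]
Step 14: x=[3.6064] v=[-1.0037]
Step 15: x=[3.4937] v=[-0.7514]
Step 16: x=[3.4224] v=[-0.4753]
Step 17: x=[3.3948] v=[-0.1841]
Step 18: x=[3.4117] v=[0.1129]
First v>=0 after going negative at step 18, time=2.7000

Answer: 2.7000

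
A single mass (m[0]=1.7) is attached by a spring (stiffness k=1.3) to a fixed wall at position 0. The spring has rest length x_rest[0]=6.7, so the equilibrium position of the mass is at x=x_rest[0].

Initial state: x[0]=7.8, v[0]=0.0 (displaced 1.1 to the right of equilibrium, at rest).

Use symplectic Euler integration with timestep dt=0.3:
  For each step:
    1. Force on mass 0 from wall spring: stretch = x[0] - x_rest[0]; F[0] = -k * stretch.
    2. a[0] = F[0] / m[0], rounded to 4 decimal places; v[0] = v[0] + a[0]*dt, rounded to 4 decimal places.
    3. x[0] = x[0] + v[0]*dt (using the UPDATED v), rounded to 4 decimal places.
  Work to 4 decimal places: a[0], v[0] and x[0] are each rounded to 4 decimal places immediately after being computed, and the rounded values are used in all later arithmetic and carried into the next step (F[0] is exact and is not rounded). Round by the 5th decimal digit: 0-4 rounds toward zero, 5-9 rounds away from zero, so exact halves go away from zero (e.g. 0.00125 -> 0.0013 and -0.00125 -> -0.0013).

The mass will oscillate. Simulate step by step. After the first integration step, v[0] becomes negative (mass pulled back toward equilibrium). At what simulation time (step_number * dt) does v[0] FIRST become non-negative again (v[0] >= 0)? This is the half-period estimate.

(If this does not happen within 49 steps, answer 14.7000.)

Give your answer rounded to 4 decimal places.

Answer: 3.6000

Derivation:
Step 0: x=[7.8000] v=[0.0000]
Step 1: x=[7.7243] v=[-0.2524]
Step 2: x=[7.5781] v=[-0.4874]
Step 3: x=[7.3714] v=[-0.6889]
Step 4: x=[7.1185] v=[-0.8429]
Step 5: x=[6.8368] v=[-0.9389]
Step 6: x=[6.5457] v=[-0.9703]
Step 7: x=[6.2652] v=[-0.9349]
Step 8: x=[6.0146] v=[-0.8352]
Step 9: x=[5.8112] v=[-0.6780]
Step 10: x=[5.6690] v=[-0.4741]
Step 11: x=[5.5977] v=[-0.2376]
Step 12: x=[5.6023] v=[0.0153]
First v>=0 after going negative at step 12, time=3.6000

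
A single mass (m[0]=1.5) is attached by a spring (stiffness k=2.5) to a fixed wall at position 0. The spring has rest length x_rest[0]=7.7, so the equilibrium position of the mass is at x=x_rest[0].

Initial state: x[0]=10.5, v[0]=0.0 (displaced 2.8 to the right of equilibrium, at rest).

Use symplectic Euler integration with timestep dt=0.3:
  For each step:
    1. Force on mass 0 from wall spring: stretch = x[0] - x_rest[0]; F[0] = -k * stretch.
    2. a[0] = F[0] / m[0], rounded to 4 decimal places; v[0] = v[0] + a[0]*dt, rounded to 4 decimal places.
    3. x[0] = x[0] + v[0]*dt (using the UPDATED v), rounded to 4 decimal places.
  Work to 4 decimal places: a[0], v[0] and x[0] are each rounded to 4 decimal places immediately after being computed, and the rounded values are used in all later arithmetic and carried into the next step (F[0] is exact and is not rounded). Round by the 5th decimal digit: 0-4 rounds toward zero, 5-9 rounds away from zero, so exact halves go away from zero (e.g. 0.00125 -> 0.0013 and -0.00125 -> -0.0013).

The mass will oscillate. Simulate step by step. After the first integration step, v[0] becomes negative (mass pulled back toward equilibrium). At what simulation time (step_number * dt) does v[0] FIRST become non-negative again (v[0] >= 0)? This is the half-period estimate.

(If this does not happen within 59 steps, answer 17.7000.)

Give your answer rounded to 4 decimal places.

Answer: 2.7000

Derivation:
Step 0: x=[10.5000] v=[0.0000]
Step 1: x=[10.0800] v=[-1.4000]
Step 2: x=[9.3030] v=[-2.5900]
Step 3: x=[8.2856] v=[-3.3915]
Step 4: x=[7.1803] v=[-3.6843]
Step 5: x=[6.1530] v=[-3.4244]
Step 6: x=[5.3577] v=[-2.6509]
Step 7: x=[4.9138] v=[-1.4798]
Step 8: x=[4.8878] v=[-0.0867]
Step 9: x=[5.2836] v=[1.3194]
First v>=0 after going negative at step 9, time=2.7000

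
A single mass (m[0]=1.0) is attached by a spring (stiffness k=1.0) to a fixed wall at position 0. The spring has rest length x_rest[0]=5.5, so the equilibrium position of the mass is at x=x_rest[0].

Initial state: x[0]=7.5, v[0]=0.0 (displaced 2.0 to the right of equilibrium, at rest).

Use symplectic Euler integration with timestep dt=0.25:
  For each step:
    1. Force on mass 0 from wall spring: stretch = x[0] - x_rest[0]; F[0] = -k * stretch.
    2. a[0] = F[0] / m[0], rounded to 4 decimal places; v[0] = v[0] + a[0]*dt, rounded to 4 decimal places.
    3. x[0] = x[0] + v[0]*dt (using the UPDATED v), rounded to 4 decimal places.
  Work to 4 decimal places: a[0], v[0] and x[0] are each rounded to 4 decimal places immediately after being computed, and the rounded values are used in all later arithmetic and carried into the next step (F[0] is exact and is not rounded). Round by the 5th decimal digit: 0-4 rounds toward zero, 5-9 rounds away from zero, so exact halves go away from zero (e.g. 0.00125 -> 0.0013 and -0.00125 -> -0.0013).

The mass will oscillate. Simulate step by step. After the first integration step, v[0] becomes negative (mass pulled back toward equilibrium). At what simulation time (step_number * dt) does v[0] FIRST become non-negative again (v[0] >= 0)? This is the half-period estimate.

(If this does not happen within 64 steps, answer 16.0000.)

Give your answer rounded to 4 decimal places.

Step 0: x=[7.5000] v=[0.0000]
Step 1: x=[7.3750] v=[-0.5000]
Step 2: x=[7.1328] v=[-0.9688]
Step 3: x=[6.7886] v=[-1.3770]
Step 4: x=[6.3638] v=[-1.6992]
Step 5: x=[5.8850] v=[-1.9152]
Step 6: x=[5.3821] v=[-2.0115]
Step 7: x=[4.8866] v=[-1.9820]
Step 8: x=[4.4294] v=[-1.8287]
Step 9: x=[4.0391] v=[-1.5611]
Step 10: x=[3.7401] v=[-1.1959]
Step 11: x=[3.5511] v=[-0.7559]
Step 12: x=[3.4839] v=[-0.2687]
Step 13: x=[3.5427] v=[0.2353]
First v>=0 after going negative at step 13, time=3.2500

Answer: 3.2500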